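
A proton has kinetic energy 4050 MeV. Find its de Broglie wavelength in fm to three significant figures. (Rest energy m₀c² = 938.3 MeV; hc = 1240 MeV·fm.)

λ = 0.253 fm

Total energy E = KE + m₀c² = 4050 + 938.3 = 4988.3 MeV.
(pc)² = E² − (m₀c²)² = (4988.3)² − (938.3)² = 2.400 × 10⁷ MeV², so pc = 4899 MeV.
λ = hc/(pc) = 1240 MeV·fm / 4899 MeV = 0.253 fm.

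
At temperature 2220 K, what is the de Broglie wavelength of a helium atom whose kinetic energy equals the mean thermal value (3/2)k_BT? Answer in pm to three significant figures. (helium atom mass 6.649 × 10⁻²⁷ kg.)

λ = 26.8 pm

KE = (3/2)k_BT = 1.5 × 1.381 × 10⁻²³ × 2220 = 4.599 × 10⁻²⁰ J.
p = √(2mKE) = √(2 × 6.649 × 10⁻²⁷ × 4.599 × 10⁻²⁰) = 2.473 × 10⁻²³ kg·m/s.
λ = h/p = 2.68 × 10⁻¹¹ m = 26.8 pm.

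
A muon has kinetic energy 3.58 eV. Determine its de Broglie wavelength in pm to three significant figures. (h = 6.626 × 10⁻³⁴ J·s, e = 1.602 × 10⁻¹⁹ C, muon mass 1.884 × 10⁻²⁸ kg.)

KE = 3.58 eV = 5.735 × 10⁻¹⁹ J.
p = √(2mKE) = √(2 × 1.884 × 10⁻²⁸ × 5.735 × 10⁻¹⁹) = 1.470 × 10⁻²³ kg·m/s.
λ = h/p = 6.626 × 10⁻³⁴ / 1.470 × 10⁻²³ = 4.51 × 10⁻¹¹ m = 45.1 pm.

λ = 45.1 pm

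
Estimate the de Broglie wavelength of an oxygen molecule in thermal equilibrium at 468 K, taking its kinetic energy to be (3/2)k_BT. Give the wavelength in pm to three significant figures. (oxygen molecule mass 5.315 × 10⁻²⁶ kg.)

λ = 20.6 pm

KE = (3/2)k_BT = 1.5 × 1.381 × 10⁻²³ × 468 = 9.695 × 10⁻²¹ J.
p = √(2mKE) = √(2 × 5.315 × 10⁻²⁶ × 9.695 × 10⁻²¹) = 3.210 × 10⁻²³ kg·m/s.
λ = h/p = 2.06 × 10⁻¹¹ m = 20.6 pm.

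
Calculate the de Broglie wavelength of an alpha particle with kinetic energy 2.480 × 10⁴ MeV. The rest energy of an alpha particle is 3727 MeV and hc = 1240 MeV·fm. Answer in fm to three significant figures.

λ = 0.0438 fm

Total energy E = KE + m₀c² = 2.480 × 10⁴ + 3727 = 28527 MeV.
(pc)² = E² − (m₀c²)² = (28527)² − (3727)² = 7.999 × 10⁸ MeV², so pc = 2.828 × 10⁴ MeV.
λ = hc/(pc) = 1240 MeV·fm / 2.828 × 10⁴ MeV = 0.0438 fm.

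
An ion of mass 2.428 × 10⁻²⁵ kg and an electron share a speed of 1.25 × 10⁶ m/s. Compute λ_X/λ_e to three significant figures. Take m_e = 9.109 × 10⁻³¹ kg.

At fixed v, p = mv so λ = h/(mv) ∝ 1/m.
λ_X/λ_e = m_e/m_X = 9.109 × 10⁻³¹/2.428 × 10⁻²⁵ = 3.75 × 10⁻⁶.

λ_X/λ_e = 3.75 × 10⁻⁶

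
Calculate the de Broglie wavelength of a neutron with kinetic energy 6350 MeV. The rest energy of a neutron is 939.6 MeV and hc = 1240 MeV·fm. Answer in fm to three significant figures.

Total energy E = KE + m₀c² = 6350 + 939.6 = 7289.6 MeV.
(pc)² = E² − (m₀c²)² = (7289.6)² − (939.6)² = 5.226 × 10⁷ MeV², so pc = 7229 MeV.
λ = hc/(pc) = 1240 MeV·fm / 7229 MeV = 0.172 fm.

λ = 0.172 fm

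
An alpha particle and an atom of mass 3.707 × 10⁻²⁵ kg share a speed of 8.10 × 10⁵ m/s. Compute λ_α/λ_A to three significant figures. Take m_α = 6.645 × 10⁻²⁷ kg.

At fixed v, p = mv so λ = h/(mv) ∝ 1/m.
λ_α/λ_A = m_A/m_α = 3.707 × 10⁻²⁵/6.645 × 10⁻²⁷ = 55.8.

λ_α/λ_A = 55.8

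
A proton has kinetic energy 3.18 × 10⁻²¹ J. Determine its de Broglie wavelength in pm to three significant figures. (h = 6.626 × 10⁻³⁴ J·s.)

λ = 203 pm

p = √(2mKE) = √(2 × 1.673 × 10⁻²⁷ × 3.180 × 10⁻²¹) = 3.262 × 10⁻²⁴ kg·m/s.
λ = h/p = 6.626 × 10⁻³⁴ / 3.262 × 10⁻²⁴ = 2.03 × 10⁻¹⁰ m = 203 pm.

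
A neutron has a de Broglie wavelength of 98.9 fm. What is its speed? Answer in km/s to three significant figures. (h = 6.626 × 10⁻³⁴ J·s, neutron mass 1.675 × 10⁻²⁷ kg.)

v = 4000 km/s

p = h/λ = 6.626 × 10⁻³⁴ / 9.890 × 10⁻¹⁴ = 6.700 × 10⁻²¹ kg·m/s.
v = p/m = 6.700 × 10⁻²¹ / 1.675 × 10⁻²⁷ = 4.00 × 10⁶ m/s = 4000 km/s.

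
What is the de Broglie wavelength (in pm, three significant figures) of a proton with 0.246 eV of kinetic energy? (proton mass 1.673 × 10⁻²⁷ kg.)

KE = 0.246 eV = 3.941 × 10⁻²⁰ J.
p = √(2mKE) = √(2 × 1.673 × 10⁻²⁷ × 3.941 × 10⁻²⁰) = 1.148 × 10⁻²³ kg·m/s.
λ = h/p = 6.626 × 10⁻³⁴ / 1.148 × 10⁻²³ = 5.77 × 10⁻¹¹ m = 57.7 pm.

λ = 57.7 pm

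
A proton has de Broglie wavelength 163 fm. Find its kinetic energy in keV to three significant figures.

p = h/λ = 6.626 × 10⁻³⁴ / 1.630 × 10⁻¹³ = 4.065 × 10⁻²¹ kg·m/s.
KE = p²/(2m) = (4.065 × 10⁻²¹)² / (2 × 1.673 × 10⁻²⁷) = 4.939 × 10⁻¹⁵ J = 30.8 keV.

KE = 30.8 keV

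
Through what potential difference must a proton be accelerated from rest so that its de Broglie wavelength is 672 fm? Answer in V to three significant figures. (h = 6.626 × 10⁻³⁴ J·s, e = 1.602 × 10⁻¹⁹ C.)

V = 1810 V

p = h/λ = 6.626 × 10⁻³⁴ / 6.720 × 10⁻¹³ = 9.860 × 10⁻²² kg·m/s.
KE = p²/(2m) = 2.906 × 10⁻¹⁶ J.
V = KE/e = 2.906 × 10⁻¹⁶ / (1.602 × 10⁻¹⁹) = 1810 V.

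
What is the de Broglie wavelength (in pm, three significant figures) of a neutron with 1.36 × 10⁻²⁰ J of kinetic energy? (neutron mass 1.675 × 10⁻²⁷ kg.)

p = √(2mKE) = √(2 × 1.675 × 10⁻²⁷ × 1.360 × 10⁻²⁰) = 6.750 × 10⁻²⁴ kg·m/s.
λ = h/p = 6.626 × 10⁻³⁴ / 6.750 × 10⁻²⁴ = 9.82 × 10⁻¹¹ m = 98.2 pm.

λ = 98.2 pm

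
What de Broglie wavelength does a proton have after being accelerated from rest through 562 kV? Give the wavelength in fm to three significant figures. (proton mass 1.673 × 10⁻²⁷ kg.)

KE = eV = 1.602 × 10⁻¹⁹ × 5.620 × 10⁵ = 9.003 × 10⁻¹⁴ J.
p = √(2mKE) = √(2 × 1.673 × 10⁻²⁷ × 9.003 × 10⁻¹⁴) = 1.736 × 10⁻²⁰ kg·m/s.
λ = h/p = 6.626 × 10⁻³⁴ / 1.736 × 10⁻²⁰ = 3.82 × 10⁻¹⁴ m = 38.2 fm.

λ = 38.2 fm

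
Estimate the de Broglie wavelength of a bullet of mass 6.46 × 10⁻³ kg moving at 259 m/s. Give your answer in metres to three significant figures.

p = mv = 6.46 × 10⁻³ × 259 = 1.673 kg·m/s.
λ = h/p = 6.626 × 10⁻³⁴ / 1.673 = 3.96 × 10⁻³⁴ m.

λ = 3.96 × 10⁻³⁴ m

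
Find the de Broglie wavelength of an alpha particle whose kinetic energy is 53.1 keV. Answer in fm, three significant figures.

KE = 53.1 keV = 8.507 × 10⁻¹⁵ J.
p = √(2mKE) = √(2 × 6.645 × 10⁻²⁷ × 8.507 × 10⁻¹⁵) = 1.063 × 10⁻²⁰ kg·m/s.
λ = h/p = 6.626 × 10⁻³⁴ / 1.063 × 10⁻²⁰ = 6.23 × 10⁻¹⁴ m = 62.3 fm.

λ = 62.3 fm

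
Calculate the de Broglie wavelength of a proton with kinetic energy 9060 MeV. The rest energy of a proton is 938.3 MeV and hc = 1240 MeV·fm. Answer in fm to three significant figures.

λ = 0.125 fm

Total energy E = KE + m₀c² = 9060 + 938.3 = 9998.3 MeV.
(pc)² = E² − (m₀c²)² = (9998.3)² − (938.3)² = 9.909 × 10⁷ MeV², so pc = 9954 MeV.
λ = hc/(pc) = 1240 MeV·fm / 9954 MeV = 0.125 fm.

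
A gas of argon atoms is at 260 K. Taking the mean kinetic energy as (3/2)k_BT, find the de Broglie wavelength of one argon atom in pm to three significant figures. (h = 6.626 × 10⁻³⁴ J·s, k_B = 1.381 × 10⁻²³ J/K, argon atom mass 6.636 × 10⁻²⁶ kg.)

λ = 24.8 pm

KE = (3/2)k_BT = 1.5 × 1.381 × 10⁻²³ × 260 = 5.386 × 10⁻²¹ J.
p = √(2mKE) = √(2 × 6.636 × 10⁻²⁶ × 5.386 × 10⁻²¹) = 2.674 × 10⁻²³ kg·m/s.
λ = h/p = 2.48 × 10⁻¹¹ m = 24.8 pm.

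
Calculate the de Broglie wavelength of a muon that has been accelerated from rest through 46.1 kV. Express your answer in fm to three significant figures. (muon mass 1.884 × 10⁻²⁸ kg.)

KE = eV = 1.602 × 10⁻¹⁹ × 4.610 × 10⁴ = 7.385 × 10⁻¹⁵ J.
p = √(2mKE) = √(2 × 1.884 × 10⁻²⁸ × 7.385 × 10⁻¹⁵) = 1.668 × 10⁻²¹ kg·m/s.
λ = h/p = 6.626 × 10⁻³⁴ / 1.668 × 10⁻²¹ = 3.97 × 10⁻¹³ m = 397 fm.

λ = 397 fm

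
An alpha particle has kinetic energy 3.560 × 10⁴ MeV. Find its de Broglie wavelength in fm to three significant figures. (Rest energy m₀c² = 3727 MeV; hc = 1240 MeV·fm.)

Total energy E = KE + m₀c² = 3.560 × 10⁴ + 3727 = 39327 MeV.
(pc)² = E² − (m₀c²)² = (39327)² − (3727)² = 1.533 × 10⁹ MeV², so pc = 3.915 × 10⁴ MeV.
λ = hc/(pc) = 1240 MeV·fm / 3.915 × 10⁴ MeV = 0.0317 fm.

λ = 0.0317 fm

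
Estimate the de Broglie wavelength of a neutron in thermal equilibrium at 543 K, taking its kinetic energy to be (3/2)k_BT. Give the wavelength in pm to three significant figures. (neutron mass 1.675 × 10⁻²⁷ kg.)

λ = 108 pm

KE = (3/2)k_BT = 1.5 × 1.381 × 10⁻²³ × 543 = 1.125 × 10⁻²⁰ J.
p = √(2mKE) = √(2 × 1.675 × 10⁻²⁷ × 1.125 × 10⁻²⁰) = 6.139 × 10⁻²⁴ kg·m/s.
λ = h/p = 1.08 × 10⁻¹⁰ m = 108 pm.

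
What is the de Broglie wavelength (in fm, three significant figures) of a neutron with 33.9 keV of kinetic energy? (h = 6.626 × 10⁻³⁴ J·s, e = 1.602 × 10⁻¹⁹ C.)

λ = 155 fm

KE = 33.9 keV = 5.431 × 10⁻¹⁵ J.
p = √(2mKE) = √(2 × 1.675 × 10⁻²⁷ × 5.431 × 10⁻¹⁵) = 4.265 × 10⁻²¹ kg·m/s.
λ = h/p = 6.626 × 10⁻³⁴ / 4.265 × 10⁻²¹ = 1.55 × 10⁻¹³ m = 155 fm.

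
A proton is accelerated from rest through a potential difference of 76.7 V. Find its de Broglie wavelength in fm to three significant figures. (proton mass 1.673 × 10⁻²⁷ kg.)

KE = eV = 1.602 × 10⁻¹⁹ × 76.70 = 1.229 × 10⁻¹⁷ J.
p = √(2mKE) = √(2 × 1.673 × 10⁻²⁷ × 1.229 × 10⁻¹⁷) = 2.028 × 10⁻²² kg·m/s.
λ = h/p = 6.626 × 10⁻³⁴ / 2.028 × 10⁻²² = 3.27 × 10⁻¹² m = 3270 fm.

λ = 3270 fm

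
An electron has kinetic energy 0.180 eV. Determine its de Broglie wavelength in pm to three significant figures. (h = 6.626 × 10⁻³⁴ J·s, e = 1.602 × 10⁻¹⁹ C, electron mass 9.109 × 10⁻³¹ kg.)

KE = 0.180 eV = 2.884 × 10⁻²⁰ J.
p = √(2mKE) = √(2 × 9.109 × 10⁻³¹ × 2.884 × 10⁻²⁰) = 2.292 × 10⁻²⁵ kg·m/s.
λ = h/p = 6.626 × 10⁻³⁴ / 2.292 × 10⁻²⁵ = 2.89 × 10⁻⁹ m = 2890 pm.

λ = 2890 pm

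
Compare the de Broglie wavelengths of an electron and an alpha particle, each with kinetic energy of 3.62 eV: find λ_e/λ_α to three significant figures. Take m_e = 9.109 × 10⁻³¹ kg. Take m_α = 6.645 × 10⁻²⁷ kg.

λ_e/λ_α = 85.4

At fixed KE, p = √(2mKE) so λ = h/p ∝ 1/√m.
λ_e/λ_α = √(m_α/m_e) = √(6.645 × 10⁻²⁷/9.109 × 10⁻³¹) = √(7295) = 85.4.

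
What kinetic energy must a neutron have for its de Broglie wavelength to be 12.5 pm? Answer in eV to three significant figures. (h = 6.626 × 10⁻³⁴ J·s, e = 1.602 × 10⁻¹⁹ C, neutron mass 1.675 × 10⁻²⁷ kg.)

KE = 5.24 eV

p = h/λ = 6.626 × 10⁻³⁴ / 1.250 × 10⁻¹¹ = 5.301 × 10⁻²³ kg·m/s.
KE = p²/(2m) = (5.301 × 10⁻²³)² / (2 × 1.675 × 10⁻²⁷) = 8.388 × 10⁻¹⁹ J = 5.24 eV.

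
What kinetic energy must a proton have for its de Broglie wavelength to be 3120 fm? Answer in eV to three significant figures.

p = h/λ = 6.626 × 10⁻³⁴ / 3.120 × 10⁻¹² = 2.124 × 10⁻²² kg·m/s.
KE = p²/(2m) = (2.124 × 10⁻²²)² / (2 × 1.673 × 10⁻²⁷) = 1.348 × 10⁻¹⁷ J = 84.1 eV.

KE = 84.1 eV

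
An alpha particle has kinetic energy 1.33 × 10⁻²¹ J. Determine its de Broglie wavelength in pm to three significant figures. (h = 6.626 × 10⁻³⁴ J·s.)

λ = 158 pm

p = √(2mKE) = √(2 × 6.645 × 10⁻²⁷ × 1.330 × 10⁻²¹) = 4.204 × 10⁻²⁴ kg·m/s.
λ = h/p = 6.626 × 10⁻³⁴ / 4.204 × 10⁻²⁴ = 1.58 × 10⁻¹⁰ m = 158 pm.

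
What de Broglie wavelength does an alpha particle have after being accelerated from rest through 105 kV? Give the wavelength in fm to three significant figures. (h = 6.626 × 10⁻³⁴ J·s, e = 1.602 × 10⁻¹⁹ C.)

KE = 2eV = 2 × 1.602 × 10⁻¹⁹ × 1.050 × 10⁵ = 3.364 × 10⁻¹⁴ J.
p = √(2mKE) = √(2 × 6.645 × 10⁻²⁷ × 3.364 × 10⁻¹⁴) = 2.114 × 10⁻²⁰ kg·m/s.
λ = h/p = 6.626 × 10⁻³⁴ / 2.114 × 10⁻²⁰ = 3.13 × 10⁻¹⁴ m = 31.3 fm.

λ = 31.3 fm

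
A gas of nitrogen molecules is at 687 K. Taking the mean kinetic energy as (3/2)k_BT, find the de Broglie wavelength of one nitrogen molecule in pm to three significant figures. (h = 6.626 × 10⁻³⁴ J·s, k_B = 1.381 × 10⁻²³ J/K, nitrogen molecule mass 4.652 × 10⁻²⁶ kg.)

KE = (3/2)k_BT = 1.5 × 1.381 × 10⁻²³ × 687 = 1.423 × 10⁻²⁰ J.
p = √(2mKE) = √(2 × 4.652 × 10⁻²⁶ × 1.423 × 10⁻²⁰) = 3.639 × 10⁻²³ kg·m/s.
λ = h/p = 1.82 × 10⁻¹¹ m = 18.2 pm.

λ = 18.2 pm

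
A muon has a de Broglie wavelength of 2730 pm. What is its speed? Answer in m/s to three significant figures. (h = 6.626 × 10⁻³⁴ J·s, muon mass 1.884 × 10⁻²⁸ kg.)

v = 1290 m/s

p = h/λ = 6.626 × 10⁻³⁴ / 2.730 × 10⁻⁹ = 2.427 × 10⁻²⁵ kg·m/s.
v = p/m = 2.427 × 10⁻²⁵ / 1.884 × 10⁻²⁸ = 1.29 × 10³ m/s = 1290 m/s.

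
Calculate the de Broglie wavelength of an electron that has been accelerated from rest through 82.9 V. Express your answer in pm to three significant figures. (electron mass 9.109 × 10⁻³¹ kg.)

KE = eV = 1.602 × 10⁻¹⁹ × 82.90 = 1.328 × 10⁻¹⁷ J.
p = √(2mKE) = √(2 × 9.109 × 10⁻³¹ × 1.328 × 10⁻¹⁷) = 4.919 × 10⁻²⁴ kg·m/s.
λ = h/p = 6.626 × 10⁻³⁴ / 4.919 × 10⁻²⁴ = 1.35 × 10⁻¹⁰ m = 135 pm.

λ = 135 pm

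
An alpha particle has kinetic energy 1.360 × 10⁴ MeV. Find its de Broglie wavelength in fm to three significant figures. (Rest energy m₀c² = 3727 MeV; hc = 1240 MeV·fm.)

λ = 0.0733 fm

Total energy E = KE + m₀c² = 1.360 × 10⁴ + 3727 = 17327 MeV.
(pc)² = E² − (m₀c²)² = (17327)² − (3727)² = 2.863 × 10⁸ MeV², so pc = 1.692 × 10⁴ MeV.
λ = hc/(pc) = 1240 MeV·fm / 1.692 × 10⁴ MeV = 0.0733 fm.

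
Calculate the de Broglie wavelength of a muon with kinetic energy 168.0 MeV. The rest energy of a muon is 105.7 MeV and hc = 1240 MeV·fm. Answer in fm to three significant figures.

Total energy E = KE + m₀c² = 168.0 + 105.7 = 273.7 MeV.
(pc)² = E² − (m₀c²)² = (273.7)² − (105.7)² = 6.374 × 10⁴ MeV², so pc = 252.5 MeV.
λ = hc/(pc) = 1240 MeV·fm / 252.5 MeV = 4.91 fm.

λ = 4.91 fm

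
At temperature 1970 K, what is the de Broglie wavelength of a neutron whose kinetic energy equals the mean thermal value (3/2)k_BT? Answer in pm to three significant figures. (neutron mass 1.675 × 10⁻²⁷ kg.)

λ = 56.7 pm

KE = (3/2)k_BT = 1.5 × 1.381 × 10⁻²³ × 1970 = 4.081 × 10⁻²⁰ J.
p = √(2mKE) = √(2 × 1.675 × 10⁻²⁷ × 4.081 × 10⁻²⁰) = 1.169 × 10⁻²³ kg·m/s.
λ = h/p = 5.67 × 10⁻¹¹ m = 56.7 pm.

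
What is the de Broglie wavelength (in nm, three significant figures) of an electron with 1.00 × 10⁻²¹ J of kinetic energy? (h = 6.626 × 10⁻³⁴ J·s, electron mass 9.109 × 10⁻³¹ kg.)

λ = 15.5 nm

p = √(2mKE) = √(2 × 9.109 × 10⁻³¹ × 1.000 × 10⁻²¹) = 4.268 × 10⁻²⁶ kg·m/s.
λ = h/p = 6.626 × 10⁻³⁴ / 4.268 × 10⁻²⁶ = 1.55 × 10⁻⁸ m = 15.5 nm.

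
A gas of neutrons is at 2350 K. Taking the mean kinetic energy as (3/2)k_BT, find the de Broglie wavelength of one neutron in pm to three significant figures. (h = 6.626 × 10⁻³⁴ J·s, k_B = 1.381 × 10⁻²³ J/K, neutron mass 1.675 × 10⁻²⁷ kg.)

KE = (3/2)k_BT = 1.5 × 1.381 × 10⁻²³ × 2350 = 4.868 × 10⁻²⁰ J.
p = √(2mKE) = √(2 × 1.675 × 10⁻²⁷ × 4.868 × 10⁻²⁰) = 1.277 × 10⁻²³ kg·m/s.
λ = h/p = 5.19 × 10⁻¹¹ m = 51.9 pm.

λ = 51.9 pm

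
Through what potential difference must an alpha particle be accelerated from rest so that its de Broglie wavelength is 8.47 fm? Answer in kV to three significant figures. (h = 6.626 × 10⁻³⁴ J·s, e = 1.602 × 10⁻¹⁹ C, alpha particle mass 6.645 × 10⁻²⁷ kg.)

p = h/λ = 6.626 × 10⁻³⁴ / 8.470 × 10⁻¹⁵ = 7.823 × 10⁻²⁰ kg·m/s.
KE = p²/(2m) = 4.605 × 10⁻¹³ J.
V = KE/2e = 4.605 × 10⁻¹³ / (2 × 1.602 × 10⁻¹⁹) = 1440 kV.

V = 1440 kV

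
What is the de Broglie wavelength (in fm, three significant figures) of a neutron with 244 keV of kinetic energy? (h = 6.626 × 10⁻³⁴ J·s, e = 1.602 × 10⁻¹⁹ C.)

λ = 57.9 fm

KE = 244 keV = 3.909 × 10⁻¹⁴ J.
p = √(2mKE) = √(2 × 1.675 × 10⁻²⁷ × 3.909 × 10⁻¹⁴) = 1.144 × 10⁻²⁰ kg·m/s.
λ = h/p = 6.626 × 10⁻³⁴ / 1.144 × 10⁻²⁰ = 5.79 × 10⁻¹⁴ m = 57.9 fm.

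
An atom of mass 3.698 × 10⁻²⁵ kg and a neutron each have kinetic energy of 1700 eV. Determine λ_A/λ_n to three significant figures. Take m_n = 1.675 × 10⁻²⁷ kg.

At fixed KE, p = √(2mKE) so λ = h/p ∝ 1/√m.
λ_A/λ_n = √(m_n/m_A) = √(1.675 × 10⁻²⁷/3.698 × 10⁻²⁵) = √(4.529 × 10⁻³) = 0.0673.

λ_A/λ_n = 0.0673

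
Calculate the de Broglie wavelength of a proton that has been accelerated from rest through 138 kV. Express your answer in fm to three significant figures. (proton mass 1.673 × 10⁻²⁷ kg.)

KE = eV = 1.602 × 10⁻¹⁹ × 1.380 × 10⁵ = 2.211 × 10⁻¹⁴ J.
p = √(2mKE) = √(2 × 1.673 × 10⁻²⁷ × 2.211 × 10⁻¹⁴) = 8.601 × 10⁻²¹ kg·m/s.
λ = h/p = 6.626 × 10⁻³⁴ / 8.601 × 10⁻²¹ = 7.70 × 10⁻¹⁴ m = 77.0 fm.

λ = 77.0 fm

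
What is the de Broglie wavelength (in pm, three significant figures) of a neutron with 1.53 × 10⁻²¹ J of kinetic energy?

p = √(2mKE) = √(2 × 1.675 × 10⁻²⁷ × 1.530 × 10⁻²¹) = 2.264 × 10⁻²⁴ kg·m/s.
λ = h/p = 6.626 × 10⁻³⁴ / 2.264 × 10⁻²⁴ = 2.93 × 10⁻¹⁰ m = 293 pm.

λ = 293 pm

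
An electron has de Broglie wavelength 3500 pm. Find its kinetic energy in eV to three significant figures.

p = h/λ = 6.626 × 10⁻³⁴ / 3.500 × 10⁻⁹ = 1.893 × 10⁻²⁵ kg·m/s.
KE = p²/(2m) = (1.893 × 10⁻²⁵)² / (2 × 9.109 × 10⁻³¹) = 1.967 × 10⁻²⁰ J = 0.123 eV.

KE = 0.123 eV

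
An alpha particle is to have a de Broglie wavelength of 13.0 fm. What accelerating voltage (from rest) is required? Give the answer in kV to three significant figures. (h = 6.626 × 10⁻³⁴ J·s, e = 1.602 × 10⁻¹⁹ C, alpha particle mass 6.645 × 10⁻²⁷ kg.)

p = h/λ = 6.626 × 10⁻³⁴ / 1.300 × 10⁻¹⁴ = 5.097 × 10⁻²⁰ kg·m/s.
KE = p²/(2m) = 1.955 × 10⁻¹³ J.
V = KE/2e = 1.955 × 10⁻¹³ / (2 × 1.602 × 10⁻¹⁹) = 610 kV.

V = 610 kV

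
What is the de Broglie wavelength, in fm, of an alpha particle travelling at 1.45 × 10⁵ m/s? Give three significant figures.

p = mv = 6.645 × 10⁻²⁷ × 1.45 × 10⁵ = 9.635 × 10⁻²² kg·m/s.
λ = h/p = 6.626 × 10⁻³⁴ / 9.635 × 10⁻²² = 6.88 × 10⁻¹³ m = 688 fm.

λ = 688 fm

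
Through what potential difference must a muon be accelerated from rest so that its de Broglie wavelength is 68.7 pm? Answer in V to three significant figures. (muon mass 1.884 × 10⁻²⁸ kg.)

p = h/λ = 6.626 × 10⁻³⁴ / 6.870 × 10⁻¹¹ = 9.645 × 10⁻²⁴ kg·m/s.
KE = p²/(2m) = 2.469 × 10⁻¹⁹ J.
V = KE/e = 2.469 × 10⁻¹⁹ / (1.602 × 10⁻¹⁹) = 1.54 V.

V = 1.54 V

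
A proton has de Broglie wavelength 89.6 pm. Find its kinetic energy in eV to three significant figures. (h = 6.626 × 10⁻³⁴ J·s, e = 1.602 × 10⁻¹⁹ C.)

p = h/λ = 6.626 × 10⁻³⁴ / 8.960 × 10⁻¹¹ = 7.395 × 10⁻²⁴ kg·m/s.
KE = p²/(2m) = (7.395 × 10⁻²⁴)² / (2 × 1.673 × 10⁻²⁷) = 1.634 × 10⁻²⁰ J = 0.102 eV.

KE = 0.102 eV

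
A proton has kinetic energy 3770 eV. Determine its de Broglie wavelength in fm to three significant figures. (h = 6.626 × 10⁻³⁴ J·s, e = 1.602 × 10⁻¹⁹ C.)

λ = 466 fm

KE = 3770 eV = 6.040 × 10⁻¹⁶ J.
p = √(2mKE) = √(2 × 1.673 × 10⁻²⁷ × 6.040 × 10⁻¹⁶) = 1.422 × 10⁻²¹ kg·m/s.
λ = h/p = 6.626 × 10⁻³⁴ / 1.422 × 10⁻²¹ = 4.66 × 10⁻¹³ m = 466 fm.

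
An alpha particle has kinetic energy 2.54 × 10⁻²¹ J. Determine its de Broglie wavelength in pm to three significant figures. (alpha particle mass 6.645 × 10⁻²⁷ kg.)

p = √(2mKE) = √(2 × 6.645 × 10⁻²⁷ × 2.540 × 10⁻²¹) = 5.810 × 10⁻²⁴ kg·m/s.
λ = h/p = 6.626 × 10⁻³⁴ / 5.810 × 10⁻²⁴ = 1.14 × 10⁻¹⁰ m = 114 pm.

λ = 114 pm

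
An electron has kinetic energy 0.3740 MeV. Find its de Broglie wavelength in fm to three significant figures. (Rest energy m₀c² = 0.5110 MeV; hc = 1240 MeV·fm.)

λ = 1720 fm

Total energy E = KE + m₀c² = 0.3740 + 0.5110 = 0.8850 MeV.
(pc)² = E² − (m₀c²)² = (0.8850)² − (0.5110)² = 0.5221 MeV², so pc = 0.7226 MeV.
λ = hc/(pc) = 1240 MeV·fm / 0.7226 MeV = 1720 fm.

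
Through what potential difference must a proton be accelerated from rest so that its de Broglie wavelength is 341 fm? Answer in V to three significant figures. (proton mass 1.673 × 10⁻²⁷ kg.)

p = h/λ = 6.626 × 10⁻³⁴ / 3.410 × 10⁻¹³ = 1.943 × 10⁻²¹ kg·m/s.
KE = p²/(2m) = 1.128 × 10⁻¹⁵ J.
V = KE/e = 1.128 × 10⁻¹⁵ / (1.602 × 10⁻¹⁹) = 7040 V.

V = 7040 V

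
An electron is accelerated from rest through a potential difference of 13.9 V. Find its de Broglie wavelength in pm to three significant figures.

KE = eV = 1.602 × 10⁻¹⁹ × 13.90 = 2.227 × 10⁻¹⁸ J.
p = √(2mKE) = √(2 × 9.109 × 10⁻³¹ × 2.227 × 10⁻¹⁸) = 2.014 × 10⁻²⁴ kg·m/s.
λ = h/p = 6.626 × 10⁻³⁴ / 2.014 × 10⁻²⁴ = 3.29 × 10⁻¹⁰ m = 329 pm.

λ = 329 pm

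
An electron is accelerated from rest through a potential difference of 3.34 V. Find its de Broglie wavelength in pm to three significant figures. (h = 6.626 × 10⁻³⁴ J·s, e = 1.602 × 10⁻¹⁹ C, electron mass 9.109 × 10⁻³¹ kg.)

λ = 671 pm

KE = eV = 1.602 × 10⁻¹⁹ × 3.340 = 5.351 × 10⁻¹⁹ J.
p = √(2mKE) = √(2 × 9.109 × 10⁻³¹ × 5.351 × 10⁻¹⁹) = 9.873 × 10⁻²⁵ kg·m/s.
λ = h/p = 6.626 × 10⁻³⁴ / 9.873 × 10⁻²⁵ = 6.71 × 10⁻¹⁰ m = 671 pm.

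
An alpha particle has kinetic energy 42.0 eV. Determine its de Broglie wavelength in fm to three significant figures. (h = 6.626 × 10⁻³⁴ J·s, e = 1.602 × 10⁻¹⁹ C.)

λ = 2220 fm

KE = 42.0 eV = 6.728 × 10⁻¹⁸ J.
p = √(2mKE) = √(2 × 6.645 × 10⁻²⁷ × 6.728 × 10⁻¹⁸) = 2.990 × 10⁻²² kg·m/s.
λ = h/p = 6.626 × 10⁻³⁴ / 2.990 × 10⁻²² = 2.22 × 10⁻¹² m = 2220 fm.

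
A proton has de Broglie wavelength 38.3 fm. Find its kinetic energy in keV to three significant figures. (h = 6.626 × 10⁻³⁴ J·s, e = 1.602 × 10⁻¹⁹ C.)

p = h/λ = 6.626 × 10⁻³⁴ / 3.830 × 10⁻¹⁴ = 1.730 × 10⁻²⁰ kg·m/s.
KE = p²/(2m) = (1.730 × 10⁻²⁰)² / (2 × 1.673 × 10⁻²⁷) = 8.945 × 10⁻¹⁴ J = 558 keV.

KE = 558 keV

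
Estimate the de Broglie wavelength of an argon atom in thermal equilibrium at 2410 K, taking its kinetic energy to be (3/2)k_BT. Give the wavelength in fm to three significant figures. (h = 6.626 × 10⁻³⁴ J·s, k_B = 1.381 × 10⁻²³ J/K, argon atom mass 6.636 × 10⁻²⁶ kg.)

KE = (3/2)k_BT = 1.5 × 1.381 × 10⁻²³ × 2410 = 4.992 × 10⁻²⁰ J.
p = √(2mKE) = √(2 × 6.636 × 10⁻²⁶ × 4.992 × 10⁻²⁰) = 8.140 × 10⁻²³ kg·m/s.
λ = h/p = 8.14 × 10⁻¹² m = 8140 fm.

λ = 8140 fm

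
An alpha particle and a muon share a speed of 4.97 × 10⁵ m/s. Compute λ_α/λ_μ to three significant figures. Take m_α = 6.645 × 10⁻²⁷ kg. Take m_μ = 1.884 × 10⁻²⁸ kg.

At fixed v, p = mv so λ = h/(mv) ∝ 1/m.
λ_α/λ_μ = m_μ/m_α = 1.884 × 10⁻²⁸/6.645 × 10⁻²⁷ = 0.0284.

λ_α/λ_μ = 0.0284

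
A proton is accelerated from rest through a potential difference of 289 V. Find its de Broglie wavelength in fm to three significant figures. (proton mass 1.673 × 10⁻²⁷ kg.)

λ = 1680 fm

KE = eV = 1.602 × 10⁻¹⁹ × 289.0 = 4.630 × 10⁻¹⁷ J.
p = √(2mKE) = √(2 × 1.673 × 10⁻²⁷ × 4.630 × 10⁻¹⁷) = 3.936 × 10⁻²² kg·m/s.
λ = h/p = 6.626 × 10⁻³⁴ / 3.936 × 10⁻²² = 1.68 × 10⁻¹² m = 1680 fm.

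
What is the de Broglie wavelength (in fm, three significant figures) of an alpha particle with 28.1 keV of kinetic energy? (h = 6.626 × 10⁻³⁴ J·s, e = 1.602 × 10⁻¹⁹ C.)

KE = 28.1 keV = 4.502 × 10⁻¹⁵ J.
p = √(2mKE) = √(2 × 6.645 × 10⁻²⁷ × 4.502 × 10⁻¹⁵) = 7.735 × 10⁻²¹ kg·m/s.
λ = h/p = 6.626 × 10⁻³⁴ / 7.735 × 10⁻²¹ = 8.57 × 10⁻¹⁴ m = 85.7 fm.

λ = 85.7 fm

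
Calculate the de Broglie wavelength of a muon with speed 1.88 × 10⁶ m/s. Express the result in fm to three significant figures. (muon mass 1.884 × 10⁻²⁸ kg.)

p = mv = 1.884 × 10⁻²⁸ × 1.88 × 10⁶ = 3.542 × 10⁻²² kg·m/s.
λ = h/p = 6.626 × 10⁻³⁴ / 3.542 × 10⁻²² = 1.87 × 10⁻¹² m = 1870 fm.

λ = 1870 fm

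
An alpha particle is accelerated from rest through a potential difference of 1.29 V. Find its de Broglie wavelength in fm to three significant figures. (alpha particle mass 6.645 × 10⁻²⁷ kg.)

λ = 8940 fm

KE = 2eV = 2 × 1.602 × 10⁻¹⁹ × 1.290 = 4.133 × 10⁻¹⁹ J.
p = √(2mKE) = √(2 × 6.645 × 10⁻²⁷ × 4.133 × 10⁻¹⁹) = 7.411 × 10⁻²³ kg·m/s.
λ = h/p = 6.626 × 10⁻³⁴ / 7.411 × 10⁻²³ = 8.94 × 10⁻¹² m = 8940 fm.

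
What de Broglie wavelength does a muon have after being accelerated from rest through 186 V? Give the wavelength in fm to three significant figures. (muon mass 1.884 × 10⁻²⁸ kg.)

λ = 6250 fm

KE = eV = 1.602 × 10⁻¹⁹ × 186.0 = 2.980 × 10⁻¹⁷ J.
p = √(2mKE) = √(2 × 1.884 × 10⁻²⁸ × 2.980 × 10⁻¹⁷) = 1.060 × 10⁻²² kg·m/s.
λ = h/p = 6.626 × 10⁻³⁴ / 1.060 × 10⁻²² = 6.25 × 10⁻¹² m = 6250 fm.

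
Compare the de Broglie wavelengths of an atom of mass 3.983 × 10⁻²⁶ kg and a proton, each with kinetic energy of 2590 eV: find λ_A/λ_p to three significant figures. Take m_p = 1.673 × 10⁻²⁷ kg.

At fixed KE, p = √(2mKE) so λ = h/p ∝ 1/√m.
λ_A/λ_p = √(m_p/m_A) = √(1.673 × 10⁻²⁷/3.983 × 10⁻²⁶) = √(0.04200) = 0.205.

λ_A/λ_p = 0.205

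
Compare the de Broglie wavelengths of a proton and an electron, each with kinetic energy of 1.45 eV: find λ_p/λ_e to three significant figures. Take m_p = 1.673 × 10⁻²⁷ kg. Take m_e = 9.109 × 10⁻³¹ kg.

At fixed KE, p = √(2mKE) so λ = h/p ∝ 1/√m.
λ_p/λ_e = √(m_e/m_p) = √(9.109 × 10⁻³¹/1.673 × 10⁻²⁷) = √(5.445 × 10⁻⁴) = 0.0233.

λ_p/λ_e = 0.0233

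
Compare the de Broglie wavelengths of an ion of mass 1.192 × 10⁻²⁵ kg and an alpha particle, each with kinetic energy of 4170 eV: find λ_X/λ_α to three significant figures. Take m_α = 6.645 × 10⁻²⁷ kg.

At fixed KE, p = √(2mKE) so λ = h/p ∝ 1/√m.
λ_X/λ_α = √(m_α/m_X) = √(6.645 × 10⁻²⁷/1.192 × 10⁻²⁵) = √(0.05575) = 0.236.

λ_X/λ_α = 0.236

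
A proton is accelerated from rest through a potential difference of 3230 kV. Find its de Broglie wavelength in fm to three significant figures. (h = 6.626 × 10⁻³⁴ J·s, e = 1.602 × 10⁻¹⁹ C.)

KE = eV = 1.602 × 10⁻¹⁹ × 3.230 × 10⁶ = 5.174 × 10⁻¹³ J.
p = √(2mKE) = √(2 × 1.673 × 10⁻²⁷ × 5.174 × 10⁻¹³) = 4.161 × 10⁻²⁰ kg·m/s.
λ = h/p = 6.626 × 10⁻³⁴ / 4.161 × 10⁻²⁰ = 1.59 × 10⁻¹⁴ m = 15.9 fm.

λ = 15.9 fm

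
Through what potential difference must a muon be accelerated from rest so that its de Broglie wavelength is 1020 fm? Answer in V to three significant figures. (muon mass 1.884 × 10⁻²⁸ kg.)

p = h/λ = 6.626 × 10⁻³⁴ / 1.020 × 10⁻¹² = 6.496 × 10⁻²² kg·m/s.
KE = p²/(2m) = 1.120 × 10⁻¹⁵ J.
V = KE/e = 1.120 × 10⁻¹⁵ / (1.602 × 10⁻¹⁹) = 6990 V.

V = 6990 V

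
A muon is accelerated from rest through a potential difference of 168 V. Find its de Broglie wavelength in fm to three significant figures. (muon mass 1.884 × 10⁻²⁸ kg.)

λ = 6580 fm

KE = eV = 1.602 × 10⁻¹⁹ × 168.0 = 2.691 × 10⁻¹⁷ J.
p = √(2mKE) = √(2 × 1.884 × 10⁻²⁸ × 2.691 × 10⁻¹⁷) = 1.007 × 10⁻²² kg·m/s.
λ = h/p = 6.626 × 10⁻³⁴ / 1.007 × 10⁻²² = 6.58 × 10⁻¹² m = 6580 fm.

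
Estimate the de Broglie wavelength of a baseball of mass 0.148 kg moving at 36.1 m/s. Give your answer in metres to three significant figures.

p = mv = 0.148 × 36.1 = 5.343 kg·m/s.
λ = h/p = 6.626 × 10⁻³⁴ / 5.343 = 1.24 × 10⁻³⁴ m.

λ = 1.24 × 10⁻³⁴ m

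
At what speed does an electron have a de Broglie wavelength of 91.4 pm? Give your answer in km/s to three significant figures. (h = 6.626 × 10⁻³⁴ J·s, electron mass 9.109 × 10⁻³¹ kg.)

v = 7960 km/s

p = h/λ = 6.626 × 10⁻³⁴ / 9.140 × 10⁻¹¹ = 7.249 × 10⁻²⁴ kg·m/s.
v = p/m = 7.249 × 10⁻²⁴ / 9.109 × 10⁻³¹ = 7.96 × 10⁶ m/s = 7960 km/s.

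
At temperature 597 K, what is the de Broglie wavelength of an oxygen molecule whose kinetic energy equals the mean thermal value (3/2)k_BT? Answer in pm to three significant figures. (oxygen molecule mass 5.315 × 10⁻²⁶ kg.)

λ = 18.3 pm

KE = (3/2)k_BT = 1.5 × 1.381 × 10⁻²³ × 597 = 1.237 × 10⁻²⁰ J.
p = √(2mKE) = √(2 × 5.315 × 10⁻²⁶ × 1.237 × 10⁻²⁰) = 3.626 × 10⁻²³ kg·m/s.
λ = h/p = 1.83 × 10⁻¹¹ m = 18.3 pm.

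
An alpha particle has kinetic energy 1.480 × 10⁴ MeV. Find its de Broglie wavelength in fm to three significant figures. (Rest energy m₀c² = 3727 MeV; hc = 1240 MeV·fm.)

λ = 0.0683 fm

Total energy E = KE + m₀c² = 1.480 × 10⁴ + 3727 = 18527 MeV.
(pc)² = E² − (m₀c²)² = (18527)² − (3727)² = 3.294 × 10⁸ MeV², so pc = 1.815 × 10⁴ MeV.
λ = hc/(pc) = 1240 MeV·fm / 1.815 × 10⁴ MeV = 0.0683 fm.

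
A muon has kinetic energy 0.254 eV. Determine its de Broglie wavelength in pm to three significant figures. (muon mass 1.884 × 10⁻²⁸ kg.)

λ = 169 pm

KE = 0.254 eV = 4.069 × 10⁻²⁰ J.
p = √(2mKE) = √(2 × 1.884 × 10⁻²⁸ × 4.069 × 10⁻²⁰) = 3.916 × 10⁻²⁴ kg·m/s.
λ = h/p = 6.626 × 10⁻³⁴ / 3.916 × 10⁻²⁴ = 1.69 × 10⁻¹⁰ m = 169 pm.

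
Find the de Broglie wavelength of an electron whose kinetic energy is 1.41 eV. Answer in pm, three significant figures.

KE = 1.41 eV = 2.259 × 10⁻¹⁹ J.
p = √(2mKE) = √(2 × 9.109 × 10⁻³¹ × 2.259 × 10⁻¹⁹) = 6.415 × 10⁻²⁵ kg·m/s.
λ = h/p = 6.626 × 10⁻³⁴ / 6.415 × 10⁻²⁵ = 1.03 × 10⁻⁹ m = 1030 pm.

λ = 1030 pm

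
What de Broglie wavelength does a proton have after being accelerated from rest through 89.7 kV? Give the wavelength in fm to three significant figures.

λ = 95.6 fm

KE = eV = 1.602 × 10⁻¹⁹ × 8.970 × 10⁴ = 1.437 × 10⁻¹⁴ J.
p = √(2mKE) = √(2 × 1.673 × 10⁻²⁷ × 1.437 × 10⁻¹⁴) = 6.934 × 10⁻²¹ kg·m/s.
λ = h/p = 6.626 × 10⁻³⁴ / 6.934 × 10⁻²¹ = 9.56 × 10⁻¹⁴ m = 95.6 fm.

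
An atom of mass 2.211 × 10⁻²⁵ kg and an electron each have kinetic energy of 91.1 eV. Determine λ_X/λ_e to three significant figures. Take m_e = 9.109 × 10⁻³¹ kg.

At fixed KE, p = √(2mKE) so λ = h/p ∝ 1/√m.
λ_X/λ_e = √(m_e/m_X) = √(9.109 × 10⁻³¹/2.211 × 10⁻²⁵) = √(4.120 × 10⁻⁶) = 2.03 × 10⁻³.

λ_X/λ_e = 2.03 × 10⁻³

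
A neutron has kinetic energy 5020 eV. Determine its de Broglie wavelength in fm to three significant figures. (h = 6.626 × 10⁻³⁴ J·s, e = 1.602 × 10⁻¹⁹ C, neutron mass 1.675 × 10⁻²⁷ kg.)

KE = 5020 eV = 8.042 × 10⁻¹⁶ J.
p = √(2mKE) = √(2 × 1.675 × 10⁻²⁷ × 8.042 × 10⁻¹⁶) = 1.641 × 10⁻²¹ kg·m/s.
λ = h/p = 6.626 × 10⁻³⁴ / 1.641 × 10⁻²¹ = 4.04 × 10⁻¹³ m = 404 fm.

λ = 404 fm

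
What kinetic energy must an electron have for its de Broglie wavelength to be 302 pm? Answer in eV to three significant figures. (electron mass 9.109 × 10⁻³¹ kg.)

KE = 16.5 eV

p = h/λ = 6.626 × 10⁻³⁴ / 3.020 × 10⁻¹⁰ = 2.194 × 10⁻²⁴ kg·m/s.
KE = p²/(2m) = (2.194 × 10⁻²⁴)² / (2 × 9.109 × 10⁻³¹) = 2.642 × 10⁻¹⁸ J = 16.5 eV.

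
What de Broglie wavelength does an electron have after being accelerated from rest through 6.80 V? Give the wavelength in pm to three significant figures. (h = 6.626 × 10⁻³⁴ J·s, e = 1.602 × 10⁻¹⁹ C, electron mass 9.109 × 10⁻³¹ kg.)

λ = 470 pm

KE = eV = 1.602 × 10⁻¹⁹ × 6.800 = 1.089 × 10⁻¹⁸ J.
p = √(2mKE) = √(2 × 9.109 × 10⁻³¹ × 1.089 × 10⁻¹⁸) = 1.409 × 10⁻²⁴ kg·m/s.
λ = h/p = 6.626 × 10⁻³⁴ / 1.409 × 10⁻²⁴ = 4.70 × 10⁻¹⁰ m = 470 pm.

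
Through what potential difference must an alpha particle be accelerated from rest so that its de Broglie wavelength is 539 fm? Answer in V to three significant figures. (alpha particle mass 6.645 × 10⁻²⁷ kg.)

V = 355 V

p = h/λ = 6.626 × 10⁻³⁴ / 5.390 × 10⁻¹³ = 1.229 × 10⁻²¹ kg·m/s.
KE = p²/(2m) = 1.137 × 10⁻¹⁶ J.
V = KE/2e = 1.137 × 10⁻¹⁶ / (2 × 1.602 × 10⁻¹⁹) = 355 V.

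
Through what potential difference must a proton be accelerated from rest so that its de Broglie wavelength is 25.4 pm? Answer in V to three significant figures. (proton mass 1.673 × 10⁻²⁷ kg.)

p = h/λ = 6.626 × 10⁻³⁴ / 2.540 × 10⁻¹¹ = 2.609 × 10⁻²³ kg·m/s.
KE = p²/(2m) = 2.034 × 10⁻¹⁹ J.
V = KE/e = 2.034 × 10⁻¹⁹ / (1.602 × 10⁻¹⁹) = 1.27 V.

V = 1.27 V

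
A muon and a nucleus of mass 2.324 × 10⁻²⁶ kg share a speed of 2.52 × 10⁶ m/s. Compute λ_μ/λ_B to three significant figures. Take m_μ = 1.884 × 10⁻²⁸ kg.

At fixed v, p = mv so λ = h/(mv) ∝ 1/m.
λ_μ/λ_B = m_B/m_μ = 2.324 × 10⁻²⁶/1.884 × 10⁻²⁸ = 123.

λ_μ/λ_B = 123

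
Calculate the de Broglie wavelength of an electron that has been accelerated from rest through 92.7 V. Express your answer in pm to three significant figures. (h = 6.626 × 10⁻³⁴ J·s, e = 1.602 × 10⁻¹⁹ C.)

λ = 127 pm

KE = eV = 1.602 × 10⁻¹⁹ × 92.70 = 1.485 × 10⁻¹⁷ J.
p = √(2mKE) = √(2 × 9.109 × 10⁻³¹ × 1.485 × 10⁻¹⁷) = 5.201 × 10⁻²⁴ kg·m/s.
λ = h/p = 6.626 × 10⁻³⁴ / 5.201 × 10⁻²⁴ = 1.27 × 10⁻¹⁰ m = 127 pm.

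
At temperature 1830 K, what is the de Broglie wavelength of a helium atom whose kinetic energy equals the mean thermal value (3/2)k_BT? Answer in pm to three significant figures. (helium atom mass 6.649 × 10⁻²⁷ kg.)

KE = (3/2)k_BT = 1.5 × 1.381 × 10⁻²³ × 1830 = 3.791 × 10⁻²⁰ J.
p = √(2mKE) = √(2 × 6.649 × 10⁻²⁷ × 3.791 × 10⁻²⁰) = 2.245 × 10⁻²³ kg·m/s.
λ = h/p = 2.95 × 10⁻¹¹ m = 29.5 pm.

λ = 29.5 pm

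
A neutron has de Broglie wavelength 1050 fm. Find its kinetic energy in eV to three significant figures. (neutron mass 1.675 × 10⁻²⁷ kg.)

p = h/λ = 6.626 × 10⁻³⁴ / 1.050 × 10⁻¹² = 6.310 × 10⁻²² kg·m/s.
KE = p²/(2m) = (6.310 × 10⁻²²)² / (2 × 1.675 × 10⁻²⁷) = 1.189 × 10⁻¹⁶ J = 742 eV.

KE = 742 eV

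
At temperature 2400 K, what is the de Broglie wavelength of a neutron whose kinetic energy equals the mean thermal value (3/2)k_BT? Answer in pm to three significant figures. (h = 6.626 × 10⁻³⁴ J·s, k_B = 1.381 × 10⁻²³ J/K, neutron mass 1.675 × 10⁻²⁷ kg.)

KE = (3/2)k_BT = 1.5 × 1.381 × 10⁻²³ × 2400 = 4.972 × 10⁻²⁰ J.
p = √(2mKE) = √(2 × 1.675 × 10⁻²⁷ × 4.972 × 10⁻²⁰) = 1.291 × 10⁻²³ kg·m/s.
λ = h/p = 5.13 × 10⁻¹¹ m = 51.3 pm.

λ = 51.3 pm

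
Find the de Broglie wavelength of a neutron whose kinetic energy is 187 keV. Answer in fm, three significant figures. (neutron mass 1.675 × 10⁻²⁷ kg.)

KE = 187 keV = 2.996 × 10⁻¹⁴ J.
p = √(2mKE) = √(2 × 1.675 × 10⁻²⁷ × 2.996 × 10⁻¹⁴) = 1.002 × 10⁻²⁰ kg·m/s.
λ = h/p = 6.626 × 10⁻³⁴ / 1.002 × 10⁻²⁰ = 6.61 × 10⁻¹⁴ m = 66.1 fm.

λ = 66.1 fm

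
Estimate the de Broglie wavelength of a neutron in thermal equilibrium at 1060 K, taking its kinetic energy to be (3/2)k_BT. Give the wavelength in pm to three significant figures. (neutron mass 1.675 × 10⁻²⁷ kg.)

KE = (3/2)k_BT = 1.5 × 1.381 × 10⁻²³ × 1060 = 2.196 × 10⁻²⁰ J.
p = √(2mKE) = √(2 × 1.675 × 10⁻²⁷ × 2.196 × 10⁻²⁰) = 8.577 × 10⁻²⁴ kg·m/s.
λ = h/p = 7.73 × 10⁻¹¹ m = 77.3 pm.

λ = 77.3 pm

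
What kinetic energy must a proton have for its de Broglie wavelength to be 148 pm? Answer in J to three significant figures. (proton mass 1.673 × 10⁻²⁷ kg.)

p = h/λ = 6.626 × 10⁻³⁴ / 1.480 × 10⁻¹⁰ = 4.477 × 10⁻²⁴ kg·m/s.
KE = p²/(2m) = (4.477 × 10⁻²⁴)² / (2 × 1.673 × 10⁻²⁷) = 5.990 × 10⁻²¹ J = 5.99 × 10⁻²¹ J.

KE = 5.99 × 10⁻²¹ J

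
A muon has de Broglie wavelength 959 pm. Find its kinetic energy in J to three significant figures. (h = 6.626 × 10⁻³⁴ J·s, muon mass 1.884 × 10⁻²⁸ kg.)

KE = 1.27 × 10⁻²¹ J

p = h/λ = 6.626 × 10⁻³⁴ / 9.590 × 10⁻¹⁰ = 6.909 × 10⁻²⁵ kg·m/s.
KE = p²/(2m) = (6.909 × 10⁻²⁵)² / (2 × 1.884 × 10⁻²⁸) = 1.267 × 10⁻²¹ J = 1.27 × 10⁻²¹ J.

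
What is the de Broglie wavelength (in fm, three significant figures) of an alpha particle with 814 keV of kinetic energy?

λ = 15.9 fm

KE = 814 keV = 1.304 × 10⁻¹³ J.
p = √(2mKE) = √(2 × 6.645 × 10⁻²⁷ × 1.304 × 10⁻¹³) = 4.163 × 10⁻²⁰ kg·m/s.
λ = h/p = 6.626 × 10⁻³⁴ / 4.163 × 10⁻²⁰ = 1.59 × 10⁻¹⁴ m = 15.9 fm.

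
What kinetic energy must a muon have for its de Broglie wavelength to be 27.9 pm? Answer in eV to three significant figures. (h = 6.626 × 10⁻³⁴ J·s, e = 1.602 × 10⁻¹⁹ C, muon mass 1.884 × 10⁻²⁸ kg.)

KE = 9.34 eV

p = h/λ = 6.626 × 10⁻³⁴ / 2.790 × 10⁻¹¹ = 2.375 × 10⁻²³ kg·m/s.
KE = p²/(2m) = (2.375 × 10⁻²³)² / (2 × 1.884 × 10⁻²⁸) = 1.497 × 10⁻¹⁸ J = 9.34 eV.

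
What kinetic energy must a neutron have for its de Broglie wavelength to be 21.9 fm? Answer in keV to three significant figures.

KE = 1710 keV

p = h/λ = 6.626 × 10⁻³⁴ / 2.190 × 10⁻¹⁴ = 3.026 × 10⁻²⁰ kg·m/s.
KE = p²/(2m) = (3.026 × 10⁻²⁰)² / (2 × 1.675 × 10⁻²⁷) = 2.733 × 10⁻¹³ J = 1710 keV.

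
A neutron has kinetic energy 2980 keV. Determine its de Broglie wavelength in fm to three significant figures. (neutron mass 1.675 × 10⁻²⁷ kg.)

λ = 16.6 fm

KE = 2980 keV = 4.774 × 10⁻¹³ J.
p = √(2mKE) = √(2 × 1.675 × 10⁻²⁷ × 4.774 × 10⁻¹³) = 3.999 × 10⁻²⁰ kg·m/s.
λ = h/p = 6.626 × 10⁻³⁴ / 3.999 × 10⁻²⁰ = 1.66 × 10⁻¹⁴ m = 16.6 fm.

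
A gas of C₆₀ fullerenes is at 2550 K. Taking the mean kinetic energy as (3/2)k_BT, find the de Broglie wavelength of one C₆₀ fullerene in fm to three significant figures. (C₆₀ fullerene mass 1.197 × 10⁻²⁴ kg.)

KE = (3/2)k_BT = 1.5 × 1.381 × 10⁻²³ × 2550 = 5.282 × 10⁻²⁰ J.
p = √(2mKE) = √(2 × 1.197 × 10⁻²⁴ × 5.282 × 10⁻²⁰) = 3.556 × 10⁻²² kg·m/s.
λ = h/p = 1.86 × 10⁻¹² m = 1860 fm.

λ = 1860 fm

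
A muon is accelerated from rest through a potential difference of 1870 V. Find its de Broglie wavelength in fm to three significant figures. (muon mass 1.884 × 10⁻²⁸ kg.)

λ = 1970 fm

KE = eV = 1.602 × 10⁻¹⁹ × 1870 = 2.996 × 10⁻¹⁶ J.
p = √(2mKE) = √(2 × 1.884 × 10⁻²⁸ × 2.996 × 10⁻¹⁶) = 3.360 × 10⁻²² kg·m/s.
λ = h/p = 6.626 × 10⁻³⁴ / 3.360 × 10⁻²² = 1.97 × 10⁻¹² m = 1970 fm.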